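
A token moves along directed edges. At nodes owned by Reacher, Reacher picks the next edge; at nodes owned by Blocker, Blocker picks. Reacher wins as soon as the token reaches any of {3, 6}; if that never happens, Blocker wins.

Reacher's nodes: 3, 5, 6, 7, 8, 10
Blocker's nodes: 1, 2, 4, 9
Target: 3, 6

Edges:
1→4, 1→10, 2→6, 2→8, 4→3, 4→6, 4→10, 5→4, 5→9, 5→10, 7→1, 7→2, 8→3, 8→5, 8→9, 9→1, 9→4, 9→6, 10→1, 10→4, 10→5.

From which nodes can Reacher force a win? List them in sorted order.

A0 = {3, 6}
A1: add {8} — 8 (Reacher) has 8→3.
A2: add {2} — 2 (Blocker): all of {6, 8} already in.
A3: add {7} — 7 (Reacher) has 7→2.
A4 = A3; e.g. 1 (Blocker) can still go to 4. Fixed point.
Reacher's winning region = {2, 3, 6, 7, 8}.

2, 3, 6, 7, 8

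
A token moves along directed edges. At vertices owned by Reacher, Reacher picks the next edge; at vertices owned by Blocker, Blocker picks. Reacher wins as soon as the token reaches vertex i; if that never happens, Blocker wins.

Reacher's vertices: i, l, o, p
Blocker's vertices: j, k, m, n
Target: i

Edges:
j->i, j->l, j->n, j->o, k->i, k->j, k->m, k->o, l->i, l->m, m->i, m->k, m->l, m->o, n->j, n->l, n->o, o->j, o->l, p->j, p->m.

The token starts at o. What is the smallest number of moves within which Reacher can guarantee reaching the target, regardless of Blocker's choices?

A0 = {i}
A1: add {l} — l (Reacher) has l→i.
A2: add {o} — o (Reacher) has o→l.
A3 = A2; e.g. j (Blocker) can still go to n. Fixed point.
o enters the attractor at level 2, so Reacher can force the target in 2 moves from there.

2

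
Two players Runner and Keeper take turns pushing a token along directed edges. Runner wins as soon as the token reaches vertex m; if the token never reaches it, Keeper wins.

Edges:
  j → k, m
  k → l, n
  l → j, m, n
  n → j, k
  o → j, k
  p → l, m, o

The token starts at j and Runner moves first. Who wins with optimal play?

Track states (vertex, player-to-move).
A0 = {(m,Runner), (m,Keeper)}
A1: add {(j,Runner), (l,Runner), (p,Runner)}.
(j,Runner) ∈ A1 ⇒ Runner forces the target.

Runner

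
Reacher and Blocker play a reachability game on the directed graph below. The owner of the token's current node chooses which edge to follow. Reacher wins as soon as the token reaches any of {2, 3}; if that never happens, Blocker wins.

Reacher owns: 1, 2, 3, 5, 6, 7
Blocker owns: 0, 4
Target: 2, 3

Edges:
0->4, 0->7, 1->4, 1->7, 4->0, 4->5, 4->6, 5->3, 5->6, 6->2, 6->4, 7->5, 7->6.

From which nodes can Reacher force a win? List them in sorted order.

1, 2, 3, 5, 6, 7

A0 = {2, 3}
A1: add {5, 6} — 5 (Reacher) has 5→3; 6 (Reacher) has 6→2.
A2: add {7} — 7 (Reacher) has 7→5.
A3: add {1} — 1 (Reacher) has 1→7.
A4 = A3; e.g. 0 (Blocker) can still go to 4. Fixed point.
Reacher's winning region = {1, 2, 3, 5, 6, 7}.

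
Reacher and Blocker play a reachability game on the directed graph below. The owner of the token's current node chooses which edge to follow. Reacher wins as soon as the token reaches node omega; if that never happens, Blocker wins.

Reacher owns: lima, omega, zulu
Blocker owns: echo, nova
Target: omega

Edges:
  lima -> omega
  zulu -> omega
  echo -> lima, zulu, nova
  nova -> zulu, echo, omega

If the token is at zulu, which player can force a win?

A0 = {omega}
A1: add {lima, zulu} — lima (Reacher) has lima→omega; zulu (Reacher) has zulu→omega.
A2 = A1; e.g. echo (Blocker) can still go to nova. Fixed point.
zulu ∈ A1, so Reacher can force the target.

Reacher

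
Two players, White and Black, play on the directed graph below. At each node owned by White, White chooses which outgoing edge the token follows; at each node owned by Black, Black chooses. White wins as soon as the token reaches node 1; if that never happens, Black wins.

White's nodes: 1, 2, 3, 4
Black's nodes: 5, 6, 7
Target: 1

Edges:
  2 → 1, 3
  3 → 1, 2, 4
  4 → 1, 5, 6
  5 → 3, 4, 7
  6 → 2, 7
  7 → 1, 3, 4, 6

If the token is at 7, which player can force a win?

Black

A0 = {1}
A1: add {2, 3, 4} — 2 (White) has 2→1; 3 (White) has 3→1; 4 (White) has 4→1.
A2 = A1; e.g. 5 (Black) can still go to 7. Fixed point.
7 never enters the attractor, so Black can avoid the target forever.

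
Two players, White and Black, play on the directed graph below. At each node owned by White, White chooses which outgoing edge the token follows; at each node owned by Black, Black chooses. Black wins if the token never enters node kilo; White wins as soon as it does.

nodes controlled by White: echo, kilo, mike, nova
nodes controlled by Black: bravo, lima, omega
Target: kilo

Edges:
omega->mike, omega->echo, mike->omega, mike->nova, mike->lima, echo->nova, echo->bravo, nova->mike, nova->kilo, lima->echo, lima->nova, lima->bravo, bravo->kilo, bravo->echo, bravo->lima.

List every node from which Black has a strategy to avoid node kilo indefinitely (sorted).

bravo, lima

A0 = {kilo}
A1: add {nova} — nova (White) has nova→kilo.
A2: add {echo, mike} — mike (White) has mike→nova; echo (White) has echo→nova.
A3: add {omega} — omega (Black): all of {mike, echo} already in.
A4 = A3; e.g. lima (Black) can still go to bravo. Fixed point.
White's attractor = {echo, kilo, mike, nova, omega}; Black avoids the target exactly from the complement.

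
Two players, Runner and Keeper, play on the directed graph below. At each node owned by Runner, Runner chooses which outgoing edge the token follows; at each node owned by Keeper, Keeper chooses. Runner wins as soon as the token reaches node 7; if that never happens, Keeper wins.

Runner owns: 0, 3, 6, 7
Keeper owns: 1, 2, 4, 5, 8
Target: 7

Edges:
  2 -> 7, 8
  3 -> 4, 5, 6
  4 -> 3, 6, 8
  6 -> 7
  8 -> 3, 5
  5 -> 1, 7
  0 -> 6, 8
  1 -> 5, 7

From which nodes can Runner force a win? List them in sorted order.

A0 = {7}
A1: add {6} — 6 (Runner) has 6→7.
A2: add {0, 3} — 0 (Runner) has 0→6; 3 (Runner) has 3→6.
A3 = A2; e.g. 1 (Keeper) can still go to 5. Fixed point.
Runner's winning region = {0, 3, 6, 7}.

0, 3, 6, 7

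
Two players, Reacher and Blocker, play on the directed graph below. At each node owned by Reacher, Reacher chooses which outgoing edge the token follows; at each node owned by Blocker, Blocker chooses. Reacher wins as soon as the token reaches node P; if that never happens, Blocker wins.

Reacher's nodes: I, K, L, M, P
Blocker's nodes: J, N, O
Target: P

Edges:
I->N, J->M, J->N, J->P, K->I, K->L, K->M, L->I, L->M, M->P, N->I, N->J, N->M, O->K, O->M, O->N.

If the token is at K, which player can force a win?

Reacher

A0 = {P}
A1: add {M} — M (Reacher) has M→P.
A2: add {K, L} — K (Reacher) has K→M; L (Reacher) has L→M.
A3 = A2; e.g. I (Reacher) has no edge into A2. Fixed point.
K ∈ A2, so Reacher can force the target.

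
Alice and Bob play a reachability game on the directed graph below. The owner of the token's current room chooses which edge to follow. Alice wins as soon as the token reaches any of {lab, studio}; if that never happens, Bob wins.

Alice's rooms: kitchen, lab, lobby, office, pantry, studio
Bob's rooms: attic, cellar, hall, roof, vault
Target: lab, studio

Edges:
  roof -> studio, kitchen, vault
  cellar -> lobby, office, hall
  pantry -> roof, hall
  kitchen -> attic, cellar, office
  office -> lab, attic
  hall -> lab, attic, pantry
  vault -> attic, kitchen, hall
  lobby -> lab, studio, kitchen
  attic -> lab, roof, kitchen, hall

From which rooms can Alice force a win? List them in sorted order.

kitchen, lab, lobby, office, studio

A0 = {lab, studio}
A1: add {lobby, office} — lobby (Alice) has lobby→lab; office (Alice) has office→lab.
A2: add {kitchen} — kitchen (Alice) has kitchen→office.
A3 = A2; e.g. attic (Bob) can still go to roof. Fixed point.
Alice's winning region = {kitchen, lab, lobby, office, studio}.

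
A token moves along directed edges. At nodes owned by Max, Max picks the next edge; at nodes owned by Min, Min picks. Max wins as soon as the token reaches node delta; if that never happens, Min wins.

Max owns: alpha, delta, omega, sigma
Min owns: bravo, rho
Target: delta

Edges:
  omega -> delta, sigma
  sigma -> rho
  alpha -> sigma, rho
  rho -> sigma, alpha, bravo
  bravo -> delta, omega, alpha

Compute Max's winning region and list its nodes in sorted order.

delta, omega

A0 = {delta}
A1: add {omega} — omega (Max) has omega→delta.
A2 = A1; e.g. sigma (Max) has no edge into A1. Fixed point.
Max's winning region = {delta, omega}.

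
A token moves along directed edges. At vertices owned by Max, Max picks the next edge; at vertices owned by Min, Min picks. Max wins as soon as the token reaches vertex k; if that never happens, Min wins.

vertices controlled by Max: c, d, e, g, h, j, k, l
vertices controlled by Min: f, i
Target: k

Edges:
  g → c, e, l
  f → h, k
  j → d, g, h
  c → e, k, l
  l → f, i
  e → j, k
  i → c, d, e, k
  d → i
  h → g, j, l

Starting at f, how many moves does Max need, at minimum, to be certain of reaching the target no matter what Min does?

4

A0 = {k}
A1: add {c, e} — c (Max) has c→k; e (Max) has e→k.
A2: add {g} — g (Max) has g→c.
A3: add {h, j} — h (Max) has h→g; j (Max) has j→g.
A4: add {f} — f (Min): all of {h, k} already in.
f enters the attractor at level 4, so Max can force the target in 4 moves from there.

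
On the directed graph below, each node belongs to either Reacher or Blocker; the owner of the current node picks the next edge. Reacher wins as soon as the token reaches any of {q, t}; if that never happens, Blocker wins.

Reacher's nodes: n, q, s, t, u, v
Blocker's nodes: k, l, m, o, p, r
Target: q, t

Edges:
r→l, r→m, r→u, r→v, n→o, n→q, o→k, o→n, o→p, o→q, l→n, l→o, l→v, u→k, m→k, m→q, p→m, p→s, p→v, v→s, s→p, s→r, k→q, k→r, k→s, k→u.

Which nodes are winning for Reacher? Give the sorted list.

n, q, t

A0 = {q, t}
A1: add {n} — n (Reacher) has n→q.
A2 = A1; e.g. k (Blocker) can still go to r. Fixed point.
Reacher's winning region = {n, q, t}.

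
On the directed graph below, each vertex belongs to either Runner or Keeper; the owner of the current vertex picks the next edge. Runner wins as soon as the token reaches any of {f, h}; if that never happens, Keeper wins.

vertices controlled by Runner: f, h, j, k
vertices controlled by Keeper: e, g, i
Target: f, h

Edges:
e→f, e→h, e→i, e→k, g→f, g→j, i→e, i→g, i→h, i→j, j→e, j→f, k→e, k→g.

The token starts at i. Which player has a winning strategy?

Keeper

A0 = {f, h}
A1: add {j} — j (Runner) has j→f.
A2: add {g} — g (Keeper): all of {f, j} already in.
A3: add {k} — k (Runner) has k→g.
A4 = A3; e.g. e (Keeper) can still go to i. Fixed point.
i never enters the attractor, so Keeper can avoid the target forever.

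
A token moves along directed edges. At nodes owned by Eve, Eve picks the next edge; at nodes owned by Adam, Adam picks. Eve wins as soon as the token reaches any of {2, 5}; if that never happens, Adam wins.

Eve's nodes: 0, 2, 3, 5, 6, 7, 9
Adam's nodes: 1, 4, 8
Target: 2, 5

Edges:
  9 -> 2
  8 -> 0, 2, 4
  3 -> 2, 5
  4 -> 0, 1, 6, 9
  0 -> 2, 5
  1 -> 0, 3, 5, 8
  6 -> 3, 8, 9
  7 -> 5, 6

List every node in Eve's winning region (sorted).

0, 2, 3, 5, 6, 7, 9

A0 = {2, 5}
A1: add {0, 3, 7, 9} — 0 (Eve) has 0→2; 3 (Eve) has 3→2; 7 (Eve) has 7→5; 9 (Eve) has 9→2.
A2: add {6} — 6 (Eve) has 6→3.
A3 = A2; e.g. 1 (Adam) can still go to 8. Fixed point.
Eve's winning region = {0, 2, 3, 5, 6, 7, 9}.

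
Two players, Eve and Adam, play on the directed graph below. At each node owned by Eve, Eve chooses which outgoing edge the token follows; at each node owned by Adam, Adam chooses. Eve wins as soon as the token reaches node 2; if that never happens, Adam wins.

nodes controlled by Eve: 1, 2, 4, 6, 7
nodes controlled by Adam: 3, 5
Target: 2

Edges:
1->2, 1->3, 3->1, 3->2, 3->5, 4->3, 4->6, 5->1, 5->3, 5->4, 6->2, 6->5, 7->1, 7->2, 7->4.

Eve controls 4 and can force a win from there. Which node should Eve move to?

6

A0 = {2}
A1: add {1, 6, 7} — 1 (Eve) has 1→2; 6 (Eve) has 6→2; 7 (Eve) has 7→2.
A2: add {4} — 4 (Eve) has 4→6.
A3 = A2; e.g. 3 (Adam) can still go to 5. Fixed point.
From 4, successor 6 is in the attractor (rank 1); the other successor 3 is not.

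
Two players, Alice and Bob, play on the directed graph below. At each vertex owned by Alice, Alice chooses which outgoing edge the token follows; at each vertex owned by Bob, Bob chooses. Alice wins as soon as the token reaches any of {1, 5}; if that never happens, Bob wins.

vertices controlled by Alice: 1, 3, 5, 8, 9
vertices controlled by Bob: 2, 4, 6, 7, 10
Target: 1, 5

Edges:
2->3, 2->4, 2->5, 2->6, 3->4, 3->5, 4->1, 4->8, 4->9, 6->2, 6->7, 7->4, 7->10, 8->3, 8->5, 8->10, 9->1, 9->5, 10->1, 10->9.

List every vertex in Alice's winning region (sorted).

1, 3, 4, 5, 7, 8, 9, 10

A0 = {1, 5}
A1: add {3, 8, 9} — 3 (Alice) has 3→5; 8 (Alice) has 8→5; 9 (Alice) has 9→1.
A2: add {4, 10} — 4 (Bob): all of {1, 8, 9} already in; 10 (Bob): all of {1, 9} already in.
A3: add {7} — 7 (Bob): all of {4, 10} already in.
A4 = A3; e.g. 2 (Bob) can still go to 6. Fixed point.
Alice's winning region = {1, 3, 4, 5, 7, 8, 9, 10}.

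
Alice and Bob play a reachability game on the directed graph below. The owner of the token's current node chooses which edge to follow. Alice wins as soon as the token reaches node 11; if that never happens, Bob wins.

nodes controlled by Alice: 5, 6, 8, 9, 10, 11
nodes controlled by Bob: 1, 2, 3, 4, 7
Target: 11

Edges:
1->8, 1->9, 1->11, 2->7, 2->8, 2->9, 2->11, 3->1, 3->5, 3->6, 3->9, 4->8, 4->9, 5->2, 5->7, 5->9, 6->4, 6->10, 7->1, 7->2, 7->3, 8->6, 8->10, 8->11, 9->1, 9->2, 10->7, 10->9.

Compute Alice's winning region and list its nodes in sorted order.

A0 = {11}
A1: add {8} — 8 (Alice) has 8→11.
A2 = A1; e.g. 1 (Bob) can still go to 9. Fixed point.
Alice's winning region = {8, 11}.

8, 11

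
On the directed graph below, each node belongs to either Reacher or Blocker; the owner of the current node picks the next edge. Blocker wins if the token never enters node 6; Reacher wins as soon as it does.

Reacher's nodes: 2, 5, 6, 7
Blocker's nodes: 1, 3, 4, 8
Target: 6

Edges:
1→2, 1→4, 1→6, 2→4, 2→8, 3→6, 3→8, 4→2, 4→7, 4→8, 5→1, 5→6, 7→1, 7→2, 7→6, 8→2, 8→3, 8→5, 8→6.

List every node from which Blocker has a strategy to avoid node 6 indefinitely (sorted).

1, 2, 3, 4, 8

A0 = {6}
A1: add {5, 7} — 5 (Reacher) has 5→6; 7 (Reacher) has 7→6.
A2 = A1; e.g. 1 (Blocker) can still go to 2. Fixed point.
Reacher's attractor = {5, 6, 7}; Blocker avoids the target exactly from the complement.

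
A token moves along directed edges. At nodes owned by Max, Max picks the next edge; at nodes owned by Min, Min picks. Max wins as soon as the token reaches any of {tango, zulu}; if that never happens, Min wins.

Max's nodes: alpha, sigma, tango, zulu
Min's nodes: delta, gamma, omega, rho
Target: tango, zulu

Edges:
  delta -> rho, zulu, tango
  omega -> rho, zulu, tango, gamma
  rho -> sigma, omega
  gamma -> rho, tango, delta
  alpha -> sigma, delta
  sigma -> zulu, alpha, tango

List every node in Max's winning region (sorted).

alpha, sigma, tango, zulu

A0 = {tango, zulu}
A1: add {sigma} — sigma (Max) has sigma→zulu.
A2: add {alpha} — alpha (Max) has alpha→sigma.
A3 = A2; e.g. omega (Min) can still go to rho. Fixed point.
Max's winning region = {alpha, sigma, tango, zulu}.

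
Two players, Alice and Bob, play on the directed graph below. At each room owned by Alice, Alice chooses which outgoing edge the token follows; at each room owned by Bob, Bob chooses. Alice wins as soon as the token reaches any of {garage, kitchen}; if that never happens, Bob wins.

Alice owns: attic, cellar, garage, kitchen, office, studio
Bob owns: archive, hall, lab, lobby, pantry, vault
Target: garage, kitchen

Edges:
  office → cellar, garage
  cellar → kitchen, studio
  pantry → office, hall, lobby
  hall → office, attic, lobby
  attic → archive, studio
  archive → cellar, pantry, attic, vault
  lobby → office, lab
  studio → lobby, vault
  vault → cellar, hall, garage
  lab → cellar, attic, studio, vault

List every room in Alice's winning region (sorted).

cellar, garage, kitchen, office

A0 = {garage, kitchen}
A1: add {cellar, office} — office (Alice) has office→garage; cellar (Alice) has cellar→kitchen.
A2 = A1; e.g. pantry (Bob) can still go to hall. Fixed point.
Alice's winning region = {cellar, garage, kitchen, office}.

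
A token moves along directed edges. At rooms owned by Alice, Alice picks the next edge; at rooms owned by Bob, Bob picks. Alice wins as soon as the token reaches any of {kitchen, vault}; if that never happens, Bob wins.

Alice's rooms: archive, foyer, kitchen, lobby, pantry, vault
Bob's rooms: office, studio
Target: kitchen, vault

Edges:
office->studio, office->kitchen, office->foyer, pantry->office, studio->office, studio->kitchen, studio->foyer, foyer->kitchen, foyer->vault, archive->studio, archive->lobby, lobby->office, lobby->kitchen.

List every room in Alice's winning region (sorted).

A0 = {kitchen, vault}
A1: add {foyer, lobby} — lobby (Alice) has lobby→kitchen; foyer (Alice) has foyer→kitchen.
A2: add {archive} — archive (Alice) has archive→lobby.
A3 = A2; e.g. office (Bob) can still go to studio. Fixed point.
Alice's winning region = {archive, foyer, kitchen, lobby, vault}.

archive, foyer, kitchen, lobby, vault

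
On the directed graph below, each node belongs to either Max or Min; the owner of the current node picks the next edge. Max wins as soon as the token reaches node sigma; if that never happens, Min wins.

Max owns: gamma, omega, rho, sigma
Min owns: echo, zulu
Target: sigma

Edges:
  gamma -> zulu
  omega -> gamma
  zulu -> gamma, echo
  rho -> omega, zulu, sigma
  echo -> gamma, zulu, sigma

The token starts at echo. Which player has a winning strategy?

Min

A0 = {sigma}
A1: add {rho} — rho (Max) has rho→sigma.
A2 = A1; e.g. gamma (Max) has no edge into A1. Fixed point.
echo never enters the attractor, so Min can avoid the target forever.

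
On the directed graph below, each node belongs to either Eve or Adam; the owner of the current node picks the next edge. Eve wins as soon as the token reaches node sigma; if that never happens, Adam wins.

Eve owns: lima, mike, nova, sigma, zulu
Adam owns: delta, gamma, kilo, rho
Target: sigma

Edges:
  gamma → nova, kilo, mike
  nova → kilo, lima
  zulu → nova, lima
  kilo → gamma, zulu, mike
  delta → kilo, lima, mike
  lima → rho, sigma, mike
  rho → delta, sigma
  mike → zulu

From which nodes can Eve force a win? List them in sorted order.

lima, mike, nova, sigma, zulu

A0 = {sigma}
A1: add {lima} — lima (Eve) has lima→sigma.
A2: add {nova, zulu} — nova (Eve) has nova→lima; zulu (Eve) has zulu→lima.
A3: add {mike} — mike (Eve) has mike→zulu.
A4 = A3; e.g. gamma (Adam) can still go to kilo. Fixed point.
Eve's winning region = {lima, mike, nova, sigma, zulu}.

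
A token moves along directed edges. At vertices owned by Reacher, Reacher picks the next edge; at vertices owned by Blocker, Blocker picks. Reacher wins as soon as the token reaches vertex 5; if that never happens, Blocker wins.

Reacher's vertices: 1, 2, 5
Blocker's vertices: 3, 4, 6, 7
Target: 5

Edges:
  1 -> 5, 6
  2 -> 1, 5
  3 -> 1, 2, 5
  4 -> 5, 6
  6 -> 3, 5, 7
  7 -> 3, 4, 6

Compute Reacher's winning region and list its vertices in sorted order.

1, 2, 3, 5

A0 = {5}
A1: add {1, 2} — 1 (Reacher) has 1→5; 2 (Reacher) has 2→5.
A2: add {3} — 3 (Blocker): all of {1, 2, 5} already in.
A3 = A2; e.g. 4 (Blocker) can still go to 6. Fixed point.
Reacher's winning region = {1, 2, 3, 5}.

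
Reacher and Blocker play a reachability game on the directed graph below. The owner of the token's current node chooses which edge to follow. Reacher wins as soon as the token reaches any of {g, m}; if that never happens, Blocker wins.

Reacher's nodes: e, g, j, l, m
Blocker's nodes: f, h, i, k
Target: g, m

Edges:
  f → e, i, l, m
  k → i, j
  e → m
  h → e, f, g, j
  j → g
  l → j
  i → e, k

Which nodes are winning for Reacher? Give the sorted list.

e, g, j, l, m

A0 = {g, m}
A1: add {e, j} — e (Reacher) has e→m; j (Reacher) has j→g.
A2: add {l} — l (Reacher) has l→j.
A3 = A2; e.g. f (Blocker) can still go to i. Fixed point.
Reacher's winning region = {e, g, j, l, m}.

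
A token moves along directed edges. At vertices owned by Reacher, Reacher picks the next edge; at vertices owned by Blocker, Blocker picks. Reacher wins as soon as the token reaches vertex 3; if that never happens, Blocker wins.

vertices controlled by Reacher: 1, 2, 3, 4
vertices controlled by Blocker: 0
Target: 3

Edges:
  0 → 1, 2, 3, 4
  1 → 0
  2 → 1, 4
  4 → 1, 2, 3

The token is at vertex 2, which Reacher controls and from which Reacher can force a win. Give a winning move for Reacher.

A0 = {3}
A1: add {4} — 4 (Reacher) has 4→3.
A2: add {2} — 2 (Reacher) has 2→4.
A3 = A2; e.g. 0 (Blocker) can still go to 1. Fixed point.
From 2, successor 4 is in the attractor (rank 1); the other successor 1 is not.

4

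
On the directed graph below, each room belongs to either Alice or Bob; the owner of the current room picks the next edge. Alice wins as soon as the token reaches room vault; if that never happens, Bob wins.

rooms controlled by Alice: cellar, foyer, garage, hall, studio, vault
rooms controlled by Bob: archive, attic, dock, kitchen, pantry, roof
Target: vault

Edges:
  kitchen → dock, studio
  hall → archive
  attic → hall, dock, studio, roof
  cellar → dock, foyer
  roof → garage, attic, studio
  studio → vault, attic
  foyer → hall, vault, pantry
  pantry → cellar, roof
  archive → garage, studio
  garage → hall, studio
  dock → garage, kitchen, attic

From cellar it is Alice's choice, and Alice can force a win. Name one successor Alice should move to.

A0 = {vault}
A1: add {foyer, studio} — foyer (Alice) has foyer→vault; studio (Alice) has studio→vault.
A2: add {cellar, garage} — garage (Alice) has garage→studio; cellar (Alice) has cellar→foyer.
A3: add {archive} — archive (Bob): all of {garage, studio} already in.
A4: add {hall} — hall (Alice) has hall→archive.
A5 = A4; e.g. dock (Bob) can still go to kitchen. Fixed point.
From cellar, successor foyer is in the attractor (rank 1); the other successor dock is not.

foyer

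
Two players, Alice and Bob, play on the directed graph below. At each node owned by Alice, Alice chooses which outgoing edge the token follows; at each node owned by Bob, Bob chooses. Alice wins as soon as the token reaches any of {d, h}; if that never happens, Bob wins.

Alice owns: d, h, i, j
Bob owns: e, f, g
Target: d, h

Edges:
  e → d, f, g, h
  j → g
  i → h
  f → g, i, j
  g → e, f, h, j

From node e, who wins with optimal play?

Bob

A0 = {d, h}
A1: add {i} — i (Alice) has i→h.
A2 = A1; e.g. e (Bob) can still go to f. Fixed point.
e never enters the attractor, so Bob can avoid the target forever.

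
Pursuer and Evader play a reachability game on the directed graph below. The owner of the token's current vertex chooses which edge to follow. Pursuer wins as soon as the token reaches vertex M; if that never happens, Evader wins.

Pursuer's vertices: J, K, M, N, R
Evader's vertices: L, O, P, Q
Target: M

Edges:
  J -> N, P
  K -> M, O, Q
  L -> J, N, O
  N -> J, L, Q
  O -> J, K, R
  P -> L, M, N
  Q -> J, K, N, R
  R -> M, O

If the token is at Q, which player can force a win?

A0 = {M}
A1: add {K, R} — K (Pursuer) has K→M; R (Pursuer) has R→M.
A2 = A1; e.g. J (Pursuer) has no edge into A1. Fixed point.
Q never enters the attractor, so Evader can avoid the target forever.

Evader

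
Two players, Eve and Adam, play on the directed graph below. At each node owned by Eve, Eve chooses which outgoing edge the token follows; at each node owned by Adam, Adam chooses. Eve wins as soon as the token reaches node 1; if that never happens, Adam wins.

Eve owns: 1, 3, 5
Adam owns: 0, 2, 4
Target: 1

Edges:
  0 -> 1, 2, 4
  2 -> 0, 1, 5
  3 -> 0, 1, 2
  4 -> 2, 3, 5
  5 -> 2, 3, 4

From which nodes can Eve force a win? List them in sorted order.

1, 3, 5

A0 = {1}
A1: add {3} — 3 (Eve) has 3→1.
A2: add {5} — 5 (Eve) has 5→3.
A3 = A2; e.g. 0 (Adam) can still go to 2. Fixed point.
Eve's winning region = {1, 3, 5}.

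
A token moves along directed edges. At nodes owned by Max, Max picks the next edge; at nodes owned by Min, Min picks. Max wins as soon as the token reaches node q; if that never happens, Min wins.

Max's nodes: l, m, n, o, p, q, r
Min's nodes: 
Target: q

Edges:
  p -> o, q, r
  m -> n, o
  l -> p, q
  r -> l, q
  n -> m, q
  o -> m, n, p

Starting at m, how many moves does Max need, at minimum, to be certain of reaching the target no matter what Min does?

A0 = {q}
A1: add {l, n, p, r} — l (Max) has l→q; n (Max) has n→q; p (Max) has p→q; r (Max) has r→q.
A2: add {m, o} — m (Max) has m→n; o (Max) has o→n.
A2 = all vertices. Fixed point.
m enters the attractor at level 2, so Max can force the target in 2 moves from there.

2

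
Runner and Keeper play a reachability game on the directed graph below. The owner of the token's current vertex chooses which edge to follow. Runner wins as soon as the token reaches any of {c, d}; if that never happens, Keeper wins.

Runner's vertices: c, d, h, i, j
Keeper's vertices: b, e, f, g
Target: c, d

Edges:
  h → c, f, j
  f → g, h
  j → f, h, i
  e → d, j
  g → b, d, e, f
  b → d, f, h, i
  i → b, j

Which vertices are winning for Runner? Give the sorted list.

A0 = {c, d}
A1: add {h} — h (Runner) has h→c.
A2: add {j} — j (Runner) has j→h.
A3: add {e, i} — e (Keeper): all of {d, j} already in; i (Runner) has i→j.
A4 = A3; e.g. b (Keeper) can still go to f. Fixed point.
Runner's winning region = {c, d, e, h, i, j}.

c, d, e, h, i, j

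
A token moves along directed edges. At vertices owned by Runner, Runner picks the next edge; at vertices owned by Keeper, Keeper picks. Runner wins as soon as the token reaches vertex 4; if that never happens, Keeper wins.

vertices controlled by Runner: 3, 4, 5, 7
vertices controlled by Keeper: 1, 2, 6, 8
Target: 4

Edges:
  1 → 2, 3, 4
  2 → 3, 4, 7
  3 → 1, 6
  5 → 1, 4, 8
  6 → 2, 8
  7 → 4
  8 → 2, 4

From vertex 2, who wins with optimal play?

Keeper

A0 = {4}
A1: add {5, 7} — 5 (Runner) has 5→4; 7 (Runner) has 7→4.
A2 = A1; e.g. 1 (Keeper) can still go to 2. Fixed point.
2 never enters the attractor, so Keeper can avoid the target forever.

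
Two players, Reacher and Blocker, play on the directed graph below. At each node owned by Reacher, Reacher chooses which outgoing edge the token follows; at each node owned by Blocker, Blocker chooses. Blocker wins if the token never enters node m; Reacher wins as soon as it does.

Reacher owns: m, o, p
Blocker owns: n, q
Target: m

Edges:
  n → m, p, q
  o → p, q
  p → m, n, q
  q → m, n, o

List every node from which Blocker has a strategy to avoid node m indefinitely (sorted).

n, q

A0 = {m}
A1: add {p} — p (Reacher) has p→m.
A2: add {o} — o (Reacher) has o→p.
A3 = A2; e.g. n (Blocker) can still go to q. Fixed point.
Reacher's attractor = {m, o, p}; Blocker avoids the target exactly from the complement.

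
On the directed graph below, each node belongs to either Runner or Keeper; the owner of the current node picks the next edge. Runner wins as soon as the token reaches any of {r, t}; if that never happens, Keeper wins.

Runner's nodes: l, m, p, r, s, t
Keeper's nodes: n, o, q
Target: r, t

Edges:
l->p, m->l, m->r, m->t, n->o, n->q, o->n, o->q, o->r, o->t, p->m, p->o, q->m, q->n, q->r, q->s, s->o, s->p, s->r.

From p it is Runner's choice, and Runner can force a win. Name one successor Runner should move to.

A0 = {r, t}
A1: add {m, s} — m (Runner) has m→r; s (Runner) has s→r.
A2: add {p} — p (Runner) has p→m.
A3: add {l} — l (Runner) has l→p.
A4 = A3; e.g. n (Keeper) can still go to o. Fixed point.
From p, successor m is in the attractor (rank 1); the other successor o is not.

m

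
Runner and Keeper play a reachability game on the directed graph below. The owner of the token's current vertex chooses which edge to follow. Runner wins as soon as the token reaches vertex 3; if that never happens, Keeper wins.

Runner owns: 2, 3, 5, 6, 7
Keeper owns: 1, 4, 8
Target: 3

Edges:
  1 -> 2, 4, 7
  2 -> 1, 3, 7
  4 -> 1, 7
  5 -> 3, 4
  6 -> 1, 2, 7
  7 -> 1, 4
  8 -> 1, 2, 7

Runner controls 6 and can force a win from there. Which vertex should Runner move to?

A0 = {3}
A1: add {2, 5} — 2 (Runner) has 2→3; 5 (Runner) has 5→3.
A2: add {6} — 6 (Runner) has 6→2.
A3 = A2; e.g. 1 (Keeper) can still go to 4. Fixed point.
From 6, successor 2 is in the attractor (rank 1); the other successors 1, 7 are not.

2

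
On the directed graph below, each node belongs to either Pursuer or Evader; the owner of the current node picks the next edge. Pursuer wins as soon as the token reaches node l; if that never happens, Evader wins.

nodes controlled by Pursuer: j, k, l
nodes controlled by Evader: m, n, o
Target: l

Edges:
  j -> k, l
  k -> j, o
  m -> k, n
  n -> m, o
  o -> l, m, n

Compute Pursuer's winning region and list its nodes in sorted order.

A0 = {l}
A1: add {j} — j (Pursuer) has j→l.
A2: add {k} — k (Pursuer) has k→j.
A3 = A2; e.g. m (Evader) can still go to n. Fixed point.
Pursuer's winning region = {j, k, l}.

j, k, l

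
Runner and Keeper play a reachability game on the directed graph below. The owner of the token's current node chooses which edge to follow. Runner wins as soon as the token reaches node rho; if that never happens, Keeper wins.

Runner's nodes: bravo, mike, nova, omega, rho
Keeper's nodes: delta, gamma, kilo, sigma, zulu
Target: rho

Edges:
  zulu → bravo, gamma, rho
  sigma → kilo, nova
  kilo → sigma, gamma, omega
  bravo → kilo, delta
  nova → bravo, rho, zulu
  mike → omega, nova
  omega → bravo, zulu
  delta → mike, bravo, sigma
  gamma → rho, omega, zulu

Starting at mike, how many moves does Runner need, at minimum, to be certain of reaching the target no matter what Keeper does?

A0 = {rho}
A1: add {nova} — nova (Runner) has nova→rho.
A2: add {mike} — mike (Runner) has mike→nova.
A3 = A2; e.g. bravo (Runner) has no edge into A2. Fixed point.
mike enters the attractor at level 2, so Runner can force the target in 2 moves from there.

2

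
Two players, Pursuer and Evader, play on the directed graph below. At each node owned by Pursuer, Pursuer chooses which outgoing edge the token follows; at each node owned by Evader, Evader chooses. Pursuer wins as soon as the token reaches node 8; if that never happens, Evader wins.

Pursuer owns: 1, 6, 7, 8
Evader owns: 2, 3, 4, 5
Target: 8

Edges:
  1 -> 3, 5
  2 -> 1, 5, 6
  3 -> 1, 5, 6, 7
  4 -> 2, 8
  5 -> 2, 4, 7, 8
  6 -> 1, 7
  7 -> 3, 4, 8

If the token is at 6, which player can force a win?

A0 = {8}
A1: add {7} — 7 (Pursuer) has 7→8.
A2: add {6} — 6 (Pursuer) has 6→7.
A3 = A2; e.g. 1 (Pursuer) has no edge into A2. Fixed point.
6 ∈ A2, so Pursuer can force the target.

Pursuer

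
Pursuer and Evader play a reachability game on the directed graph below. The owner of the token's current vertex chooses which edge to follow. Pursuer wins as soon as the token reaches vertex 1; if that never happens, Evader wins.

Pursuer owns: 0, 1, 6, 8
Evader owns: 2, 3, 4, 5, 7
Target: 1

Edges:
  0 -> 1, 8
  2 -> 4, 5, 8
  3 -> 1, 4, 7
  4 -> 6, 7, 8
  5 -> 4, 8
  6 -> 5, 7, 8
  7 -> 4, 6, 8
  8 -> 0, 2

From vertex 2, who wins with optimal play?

Evader

A0 = {1}
A1: add {0} — 0 (Pursuer) has 0→1.
A2: add {8} — 8 (Pursuer) has 8→0.
A3: add {6} — 6 (Pursuer) has 6→8.
A4 = A3; e.g. 2 (Evader) can still go to 4. Fixed point.
2 never enters the attractor, so Evader can avoid the target forever.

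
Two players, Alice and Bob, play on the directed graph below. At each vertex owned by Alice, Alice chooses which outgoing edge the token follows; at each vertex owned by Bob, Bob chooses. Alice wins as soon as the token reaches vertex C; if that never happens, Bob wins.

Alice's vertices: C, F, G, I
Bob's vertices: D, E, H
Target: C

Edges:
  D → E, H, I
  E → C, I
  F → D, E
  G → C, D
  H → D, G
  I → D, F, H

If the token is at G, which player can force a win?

A0 = {C}
A1: add {G} — G (Alice) has G→C.
A2 = A1; e.g. D (Bob) can still go to E. Fixed point.
G ∈ A1, so Alice can force the target.

Alice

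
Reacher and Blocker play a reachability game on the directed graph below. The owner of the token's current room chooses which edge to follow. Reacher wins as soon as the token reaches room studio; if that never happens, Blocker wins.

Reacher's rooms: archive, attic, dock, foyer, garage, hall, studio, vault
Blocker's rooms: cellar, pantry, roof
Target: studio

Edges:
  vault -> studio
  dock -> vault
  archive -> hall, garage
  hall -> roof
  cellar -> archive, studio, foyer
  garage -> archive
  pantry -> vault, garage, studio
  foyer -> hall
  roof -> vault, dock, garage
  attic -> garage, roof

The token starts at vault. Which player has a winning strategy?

A0 = {studio}
A1: add {vault} — vault (Reacher) has vault→studio.
vault ∈ A1, so Reacher can force the target.

Reacher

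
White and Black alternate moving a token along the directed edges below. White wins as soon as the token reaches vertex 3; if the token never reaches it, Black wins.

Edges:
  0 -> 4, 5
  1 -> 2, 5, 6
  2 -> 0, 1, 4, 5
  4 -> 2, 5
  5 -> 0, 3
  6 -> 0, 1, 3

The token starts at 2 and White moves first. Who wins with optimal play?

Track states (vertex, player-to-move).
A0 = {(3,White), (3,Black)}
A1: add {(5,White), (6,White)}.
A2 = A1; e.g. (0,White) stays out. (2,White) never enters ⇒ Black avoids the target.

Black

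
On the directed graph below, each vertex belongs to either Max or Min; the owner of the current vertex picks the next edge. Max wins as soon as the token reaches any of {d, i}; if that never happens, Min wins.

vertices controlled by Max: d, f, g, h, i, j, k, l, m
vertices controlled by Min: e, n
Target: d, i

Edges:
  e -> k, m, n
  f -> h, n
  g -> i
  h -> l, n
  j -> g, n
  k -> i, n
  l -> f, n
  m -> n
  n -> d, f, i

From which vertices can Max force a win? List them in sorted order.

A0 = {d, i}
A1: add {g, k} — g (Max) has g→i; k (Max) has k→i.
A2: add {j} — j (Max) has j→g.
A3 = A2; e.g. e (Min) can still go to m. Fixed point.
Max's winning region = {d, g, i, j, k}.

d, g, i, j, k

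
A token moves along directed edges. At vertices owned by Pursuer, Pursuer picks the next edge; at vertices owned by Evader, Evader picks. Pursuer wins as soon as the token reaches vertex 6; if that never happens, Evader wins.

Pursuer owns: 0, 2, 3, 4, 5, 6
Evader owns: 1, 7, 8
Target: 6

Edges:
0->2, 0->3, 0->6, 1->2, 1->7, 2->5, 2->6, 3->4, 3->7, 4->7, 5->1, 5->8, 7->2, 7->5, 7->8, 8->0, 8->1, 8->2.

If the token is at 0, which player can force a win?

A0 = {6}
A1: add {0, 2} — 0 (Pursuer) has 0→6; 2 (Pursuer) has 2→6.
A2 = A1; e.g. 1 (Evader) can still go to 7. Fixed point.
0 ∈ A1, so Pursuer can force the target.

Pursuer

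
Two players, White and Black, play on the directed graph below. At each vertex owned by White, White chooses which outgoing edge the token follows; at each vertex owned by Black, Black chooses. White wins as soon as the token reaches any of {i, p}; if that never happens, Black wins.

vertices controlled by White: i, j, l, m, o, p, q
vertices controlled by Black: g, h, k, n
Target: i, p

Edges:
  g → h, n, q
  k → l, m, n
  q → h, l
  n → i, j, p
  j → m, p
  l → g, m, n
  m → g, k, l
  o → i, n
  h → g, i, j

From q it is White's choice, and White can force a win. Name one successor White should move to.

A0 = {i, p}
A1: add {j, o} — j (White) has j→p; o (White) has o→i.
A2: add {n} — n (Black): all of {i, j, p} already in.
A3: add {l} — l (White) has l→n.
A4: add {m, q} — m (White) has m→l; q (White) has q→l.
A5: add {k} — k (Black): all of {l, m, n} already in.
A6 = A5; e.g. g (Black) can still go to h. Fixed point.
From q, successor l is in the attractor (rank 3); the other successor h is not.

l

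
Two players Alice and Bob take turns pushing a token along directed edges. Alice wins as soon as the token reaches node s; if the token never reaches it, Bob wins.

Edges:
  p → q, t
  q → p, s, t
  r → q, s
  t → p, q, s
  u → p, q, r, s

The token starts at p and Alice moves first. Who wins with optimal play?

Bob

Track states (vertex, player-to-move).
A0 = {(s,Alice), (s,Bob)}
A1: add {(q,Alice), (r,Alice), (t,Alice), (u,Alice)}.
A2: add {(p,Bob), (r,Bob)}.
A3 = A2; e.g. (p,Alice) stays out. (p,Alice) never enters ⇒ Bob avoids the target.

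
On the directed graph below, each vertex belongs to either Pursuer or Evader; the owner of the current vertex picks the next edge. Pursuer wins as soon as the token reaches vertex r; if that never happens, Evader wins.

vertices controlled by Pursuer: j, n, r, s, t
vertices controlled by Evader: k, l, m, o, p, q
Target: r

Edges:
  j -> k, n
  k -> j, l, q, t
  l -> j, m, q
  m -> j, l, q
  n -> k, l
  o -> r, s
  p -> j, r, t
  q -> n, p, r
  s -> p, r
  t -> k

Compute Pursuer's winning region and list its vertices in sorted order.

A0 = {r}
A1: add {s} — s (Pursuer) has s→r.
A2: add {o} — o (Evader): all of {r, s} already in.
A3 = A2; e.g. j (Pursuer) has no edge into A2. Fixed point.
Pursuer's winning region = {o, r, s}.

o, r, s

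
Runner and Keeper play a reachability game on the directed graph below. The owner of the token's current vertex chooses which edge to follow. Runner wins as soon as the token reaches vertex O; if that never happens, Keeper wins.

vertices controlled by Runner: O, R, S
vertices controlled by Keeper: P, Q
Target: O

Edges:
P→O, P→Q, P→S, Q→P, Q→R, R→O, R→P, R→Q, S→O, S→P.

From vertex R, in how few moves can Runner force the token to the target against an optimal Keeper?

1

A0 = {O}
A1: add {R, S} — R (Runner) has R→O; S (Runner) has S→O.
A2 = A1; e.g. P (Keeper) can still go to Q. Fixed point.
R enters the attractor at level 1, so Runner can force the target in 1 move from there.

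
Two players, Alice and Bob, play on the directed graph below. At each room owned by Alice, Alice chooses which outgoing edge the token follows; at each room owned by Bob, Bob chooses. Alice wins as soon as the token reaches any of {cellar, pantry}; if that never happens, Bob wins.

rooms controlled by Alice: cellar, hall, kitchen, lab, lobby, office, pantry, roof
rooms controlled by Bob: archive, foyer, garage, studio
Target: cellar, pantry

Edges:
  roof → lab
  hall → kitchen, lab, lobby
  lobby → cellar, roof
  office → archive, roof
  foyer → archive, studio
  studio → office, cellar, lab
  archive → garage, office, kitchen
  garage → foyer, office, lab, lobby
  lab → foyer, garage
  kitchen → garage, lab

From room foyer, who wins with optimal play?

Bob

A0 = {cellar, pantry}
A1: add {lobby} — lobby (Alice) has lobby→cellar.
A2: add {hall} — hall (Alice) has hall→lobby.
A3 = A2; e.g. foyer (Bob) can still go to archive. Fixed point.
foyer never enters the attractor, so Bob can avoid the target forever.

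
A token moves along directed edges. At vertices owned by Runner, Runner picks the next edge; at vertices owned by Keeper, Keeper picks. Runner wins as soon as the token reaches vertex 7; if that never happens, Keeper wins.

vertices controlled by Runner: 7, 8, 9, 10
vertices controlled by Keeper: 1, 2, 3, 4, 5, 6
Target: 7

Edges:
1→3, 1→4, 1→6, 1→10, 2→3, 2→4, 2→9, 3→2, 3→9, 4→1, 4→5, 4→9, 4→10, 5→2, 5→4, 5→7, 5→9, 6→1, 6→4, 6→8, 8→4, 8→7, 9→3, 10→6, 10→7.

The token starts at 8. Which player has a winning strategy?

A0 = {7}
A1: add {8, 10} — 8 (Runner) has 8→7; 10 (Runner) has 10→7.
A2 = A1; e.g. 1 (Keeper) can still go to 3. Fixed point.
8 ∈ A1, so Runner can force the target.

Runner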